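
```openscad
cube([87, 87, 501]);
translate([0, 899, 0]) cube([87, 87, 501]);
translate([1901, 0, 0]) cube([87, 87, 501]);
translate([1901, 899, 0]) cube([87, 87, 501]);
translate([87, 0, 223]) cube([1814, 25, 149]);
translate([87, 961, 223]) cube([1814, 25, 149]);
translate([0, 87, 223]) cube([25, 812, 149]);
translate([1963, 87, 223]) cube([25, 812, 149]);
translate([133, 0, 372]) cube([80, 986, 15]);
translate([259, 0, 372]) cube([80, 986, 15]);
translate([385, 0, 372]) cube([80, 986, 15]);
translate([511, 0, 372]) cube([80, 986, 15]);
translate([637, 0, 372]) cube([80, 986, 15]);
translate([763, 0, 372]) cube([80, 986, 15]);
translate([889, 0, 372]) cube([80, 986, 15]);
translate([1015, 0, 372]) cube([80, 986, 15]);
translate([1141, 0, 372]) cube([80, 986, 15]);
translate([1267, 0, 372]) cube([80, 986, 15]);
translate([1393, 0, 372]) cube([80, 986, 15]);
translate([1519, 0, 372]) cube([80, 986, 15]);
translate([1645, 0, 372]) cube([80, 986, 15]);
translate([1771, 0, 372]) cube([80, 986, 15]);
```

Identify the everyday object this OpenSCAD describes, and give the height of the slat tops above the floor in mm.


A bed frame. The slat-top height is 387 mm.

Four posts, four rails, and a row of slats — a bed frame. Slats sit on the rails at z = 223 + 149 = 372; with slat thickness 15, the top is 387 mm.


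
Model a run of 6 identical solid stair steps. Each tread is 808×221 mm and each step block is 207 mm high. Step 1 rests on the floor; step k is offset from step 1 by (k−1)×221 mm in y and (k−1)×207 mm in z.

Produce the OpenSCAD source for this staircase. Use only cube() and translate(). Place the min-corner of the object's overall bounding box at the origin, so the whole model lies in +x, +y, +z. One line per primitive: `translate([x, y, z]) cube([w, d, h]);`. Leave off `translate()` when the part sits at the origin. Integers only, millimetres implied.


cube([808, 221, 207]);
translate([0, 221, 207]) cube([808, 221, 207]);
translate([0, 442, 414]) cube([808, 221, 207]);
translate([0, 663, 621]) cube([808, 221, 207]);
translate([0, 884, 828]) cube([808, 221, 207]);
translate([0, 1105, 1035]) cube([808, 221, 207]);


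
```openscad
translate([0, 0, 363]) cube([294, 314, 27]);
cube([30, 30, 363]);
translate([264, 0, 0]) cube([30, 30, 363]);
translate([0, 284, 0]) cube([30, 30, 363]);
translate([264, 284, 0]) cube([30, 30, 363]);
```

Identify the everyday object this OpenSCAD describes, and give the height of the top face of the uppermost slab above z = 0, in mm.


A stool. The seat height is 390 mm.

A 294×314×27 slab at z = 363 on four corner posts — a stool. The seat top is 363 + 27 = 390 mm.


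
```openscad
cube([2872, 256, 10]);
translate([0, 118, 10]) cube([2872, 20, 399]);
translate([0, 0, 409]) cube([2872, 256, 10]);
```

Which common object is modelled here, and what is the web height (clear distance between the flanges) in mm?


An I-beam. The web height is 399 mm.

Two wide flanges with a thin centred web — an I-beam. Overall 419 mm minus two 10 mm flanges gives a web of 419 − 2·10 = 399 mm.


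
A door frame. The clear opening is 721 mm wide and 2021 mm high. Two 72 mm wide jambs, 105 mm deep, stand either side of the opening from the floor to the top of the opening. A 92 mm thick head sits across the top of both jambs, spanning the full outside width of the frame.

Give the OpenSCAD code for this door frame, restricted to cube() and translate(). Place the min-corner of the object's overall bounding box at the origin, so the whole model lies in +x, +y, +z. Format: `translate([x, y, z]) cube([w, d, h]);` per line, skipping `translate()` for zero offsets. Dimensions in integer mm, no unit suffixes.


cube([72, 105, 2021]);
translate([793, 0, 0]) cube([72, 105, 2021]);
translate([0, 0, 2021]) cube([865, 105, 92]);


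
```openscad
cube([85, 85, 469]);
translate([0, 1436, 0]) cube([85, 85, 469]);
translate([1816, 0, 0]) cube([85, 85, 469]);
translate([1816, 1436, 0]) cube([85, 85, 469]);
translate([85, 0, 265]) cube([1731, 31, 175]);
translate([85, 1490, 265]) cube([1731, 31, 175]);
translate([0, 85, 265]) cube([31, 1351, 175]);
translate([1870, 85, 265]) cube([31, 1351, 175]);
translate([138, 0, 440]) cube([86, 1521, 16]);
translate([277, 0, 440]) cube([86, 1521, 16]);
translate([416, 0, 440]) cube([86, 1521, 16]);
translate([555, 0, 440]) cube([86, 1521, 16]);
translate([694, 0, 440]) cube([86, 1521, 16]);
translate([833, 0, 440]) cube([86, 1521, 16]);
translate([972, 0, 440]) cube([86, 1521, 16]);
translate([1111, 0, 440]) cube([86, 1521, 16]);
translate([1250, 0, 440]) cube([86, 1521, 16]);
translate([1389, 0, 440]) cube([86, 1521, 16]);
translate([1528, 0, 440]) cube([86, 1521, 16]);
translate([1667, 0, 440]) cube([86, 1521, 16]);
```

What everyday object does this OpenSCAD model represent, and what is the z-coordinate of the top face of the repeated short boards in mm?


A bed frame. The slat-top height is 456 mm.

Four posts, four rails, and a row of slats — a bed frame. Slats sit on the rails at z = 265 + 175 = 440; with slat thickness 16, the top is 456 mm.


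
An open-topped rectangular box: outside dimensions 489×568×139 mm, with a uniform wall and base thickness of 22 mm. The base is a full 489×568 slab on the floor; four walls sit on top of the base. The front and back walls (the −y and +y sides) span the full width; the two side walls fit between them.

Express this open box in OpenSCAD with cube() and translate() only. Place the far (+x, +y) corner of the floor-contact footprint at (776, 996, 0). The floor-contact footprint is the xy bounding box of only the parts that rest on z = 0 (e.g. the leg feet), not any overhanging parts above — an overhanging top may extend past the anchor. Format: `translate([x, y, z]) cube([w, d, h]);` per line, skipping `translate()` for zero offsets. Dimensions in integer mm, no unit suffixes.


translate([287, 428, 0]) cube([489, 568, 22]);
translate([287, 428, 22]) cube([489, 22, 117]);
translate([287, 974, 22]) cube([489, 22, 117]);
translate([287, 450, 22]) cube([22, 524, 117]);
translate([754, 450, 22]) cube([22, 524, 117]);


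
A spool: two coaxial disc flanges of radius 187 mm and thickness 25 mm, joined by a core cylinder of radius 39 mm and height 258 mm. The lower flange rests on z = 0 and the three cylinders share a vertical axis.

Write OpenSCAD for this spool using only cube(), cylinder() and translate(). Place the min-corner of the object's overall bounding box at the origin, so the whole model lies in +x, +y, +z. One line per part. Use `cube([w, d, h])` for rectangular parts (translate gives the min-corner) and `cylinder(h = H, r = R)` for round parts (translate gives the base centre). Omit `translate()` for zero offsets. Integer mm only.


translate([187, 187, 0]) cylinder(h = 25, r = 187);
translate([187, 187, 25]) cylinder(h = 258, r = 39);
translate([187, 187, 283]) cylinder(h = 25, r = 187);


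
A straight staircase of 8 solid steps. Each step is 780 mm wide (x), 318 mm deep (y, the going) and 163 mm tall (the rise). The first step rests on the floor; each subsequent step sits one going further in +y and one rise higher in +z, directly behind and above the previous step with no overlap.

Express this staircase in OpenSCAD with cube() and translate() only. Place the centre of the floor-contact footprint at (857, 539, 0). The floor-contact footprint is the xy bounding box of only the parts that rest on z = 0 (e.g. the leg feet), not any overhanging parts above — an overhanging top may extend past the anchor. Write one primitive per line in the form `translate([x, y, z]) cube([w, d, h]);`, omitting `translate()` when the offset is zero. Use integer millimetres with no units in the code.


translate([467, 380, 0]) cube([780, 318, 163]);
translate([467, 698, 163]) cube([780, 318, 163]);
translate([467, 1016, 326]) cube([780, 318, 163]);
translate([467, 1334, 489]) cube([780, 318, 163]);
translate([467, 1652, 652]) cube([780, 318, 163]);
translate([467, 1970, 815]) cube([780, 318, 163]);
translate([467, 2288, 978]) cube([780, 318, 163]);
translate([467, 2606, 1141]) cube([780, 318, 163]);


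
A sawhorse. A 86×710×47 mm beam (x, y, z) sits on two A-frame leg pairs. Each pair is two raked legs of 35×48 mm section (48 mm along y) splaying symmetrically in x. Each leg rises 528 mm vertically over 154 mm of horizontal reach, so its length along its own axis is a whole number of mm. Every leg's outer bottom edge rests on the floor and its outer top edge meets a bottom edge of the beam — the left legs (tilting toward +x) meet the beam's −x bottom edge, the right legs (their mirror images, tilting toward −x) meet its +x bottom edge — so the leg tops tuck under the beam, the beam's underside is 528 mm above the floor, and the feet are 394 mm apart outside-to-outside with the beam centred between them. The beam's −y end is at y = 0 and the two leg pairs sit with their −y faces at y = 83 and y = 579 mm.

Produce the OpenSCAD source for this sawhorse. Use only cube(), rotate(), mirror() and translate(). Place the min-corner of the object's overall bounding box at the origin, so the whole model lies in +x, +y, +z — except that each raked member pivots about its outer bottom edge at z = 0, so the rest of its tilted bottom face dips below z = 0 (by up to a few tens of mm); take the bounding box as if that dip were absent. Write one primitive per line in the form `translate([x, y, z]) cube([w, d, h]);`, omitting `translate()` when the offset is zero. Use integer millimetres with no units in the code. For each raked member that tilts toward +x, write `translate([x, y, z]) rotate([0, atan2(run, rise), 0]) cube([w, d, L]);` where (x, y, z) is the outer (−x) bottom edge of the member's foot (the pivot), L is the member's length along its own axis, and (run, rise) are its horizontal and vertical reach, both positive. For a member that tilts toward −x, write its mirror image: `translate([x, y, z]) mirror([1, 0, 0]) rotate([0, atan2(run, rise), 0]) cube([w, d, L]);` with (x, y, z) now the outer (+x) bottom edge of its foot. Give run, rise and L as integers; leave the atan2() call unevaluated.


translate([154, 0, 528]) cube([86, 710, 47]);
translate([0, 83, 0]) rotate([0, atan2(154, 528), 0]) cube([35, 48, 550]);
translate([394, 83, 0]) mirror([1, 0, 0]) rotate([0, atan2(154, 528), 0]) cube([35, 48, 550]);
translate([0, 579, 0]) rotate([0, atan2(154, 528), 0]) cube([35, 48, 550]);
translate([394, 579, 0]) mirror([1, 0, 0]) rotate([0, atan2(154, 528), 0]) cube([35, 48, 550]);


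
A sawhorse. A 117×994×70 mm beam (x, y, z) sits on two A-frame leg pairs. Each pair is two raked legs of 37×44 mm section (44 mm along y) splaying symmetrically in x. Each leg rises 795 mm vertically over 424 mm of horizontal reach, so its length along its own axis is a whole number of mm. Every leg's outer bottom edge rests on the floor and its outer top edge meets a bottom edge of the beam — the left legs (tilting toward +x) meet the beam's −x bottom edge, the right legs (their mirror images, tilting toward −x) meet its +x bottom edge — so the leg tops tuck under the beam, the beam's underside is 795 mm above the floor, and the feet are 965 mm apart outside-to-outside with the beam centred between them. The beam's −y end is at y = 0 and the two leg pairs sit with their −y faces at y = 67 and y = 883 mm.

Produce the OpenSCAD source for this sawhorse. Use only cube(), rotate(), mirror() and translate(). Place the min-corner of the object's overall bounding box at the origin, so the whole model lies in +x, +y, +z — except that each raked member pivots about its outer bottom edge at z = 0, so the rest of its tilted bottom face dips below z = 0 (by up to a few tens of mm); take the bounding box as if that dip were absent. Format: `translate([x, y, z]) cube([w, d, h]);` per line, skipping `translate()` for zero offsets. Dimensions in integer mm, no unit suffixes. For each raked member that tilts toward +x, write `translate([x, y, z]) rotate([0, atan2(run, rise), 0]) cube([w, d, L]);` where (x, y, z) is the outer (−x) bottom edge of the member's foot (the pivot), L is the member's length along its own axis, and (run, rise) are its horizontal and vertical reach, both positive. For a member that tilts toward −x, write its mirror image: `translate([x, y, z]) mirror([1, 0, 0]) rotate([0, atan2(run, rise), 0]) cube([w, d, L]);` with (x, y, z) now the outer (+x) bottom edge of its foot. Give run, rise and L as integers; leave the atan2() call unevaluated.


// leg length = √(424² + 795²) = 901
// right-leg outer foot x = 2·424 + 117 = 965
// beam min-corner = (424, 0, 795)
translate([424, 0, 795]) cube([117, 994, 70]);
translate([0, 67, 0]) rotate([0, atan2(424, 795), 0]) cube([37, 44, 901]);
translate([965, 67, 0]) mirror([1, 0, 0]) rotate([0, atan2(424, 795), 0]) cube([37, 44, 901]);
translate([0, 883, 0]) rotate([0, atan2(424, 795), 0]) cube([37, 44, 901]);
translate([965, 883, 0]) mirror([1, 0, 0]) rotate([0, atan2(424, 795), 0]) cube([37, 44, 901]);


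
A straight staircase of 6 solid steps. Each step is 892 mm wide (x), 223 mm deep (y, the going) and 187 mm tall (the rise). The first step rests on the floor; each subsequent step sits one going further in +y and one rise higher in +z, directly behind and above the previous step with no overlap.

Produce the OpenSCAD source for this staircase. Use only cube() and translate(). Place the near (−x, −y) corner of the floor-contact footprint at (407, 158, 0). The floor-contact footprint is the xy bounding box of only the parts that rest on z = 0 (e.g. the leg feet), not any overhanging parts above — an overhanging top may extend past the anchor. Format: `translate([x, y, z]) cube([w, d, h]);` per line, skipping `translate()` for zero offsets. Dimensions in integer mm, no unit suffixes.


translate([407, 158, 0]) cube([892, 223, 187]);
translate([407, 381, 187]) cube([892, 223, 187]);
translate([407, 604, 374]) cube([892, 223, 187]);
translate([407, 827, 561]) cube([892, 223, 187]);
translate([407, 1050, 748]) cube([892, 223, 187]);
translate([407, 1273, 935]) cube([892, 223, 187]);


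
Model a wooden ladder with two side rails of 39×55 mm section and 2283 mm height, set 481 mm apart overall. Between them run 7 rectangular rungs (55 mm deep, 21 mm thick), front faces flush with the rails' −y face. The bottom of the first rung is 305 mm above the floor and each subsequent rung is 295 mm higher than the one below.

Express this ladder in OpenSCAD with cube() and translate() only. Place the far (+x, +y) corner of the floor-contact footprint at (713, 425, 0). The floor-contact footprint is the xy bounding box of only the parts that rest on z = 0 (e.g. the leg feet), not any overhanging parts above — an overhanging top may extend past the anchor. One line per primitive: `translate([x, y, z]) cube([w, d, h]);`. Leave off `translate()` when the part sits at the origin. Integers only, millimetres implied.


translate([232, 370, 0]) cube([39, 55, 2283]);
translate([674, 370, 0]) cube([39, 55, 2283]);
translate([271, 370, 305]) cube([403, 55, 21]);
translate([271, 370, 600]) cube([403, 55, 21]);
translate([271, 370, 895]) cube([403, 55, 21]);
translate([271, 370, 1190]) cube([403, 55, 21]);
translate([271, 370, 1485]) cube([403, 55, 21]);
translate([271, 370, 1780]) cube([403, 55, 21]);
translate([271, 370, 2075]) cube([403, 55, 21]);


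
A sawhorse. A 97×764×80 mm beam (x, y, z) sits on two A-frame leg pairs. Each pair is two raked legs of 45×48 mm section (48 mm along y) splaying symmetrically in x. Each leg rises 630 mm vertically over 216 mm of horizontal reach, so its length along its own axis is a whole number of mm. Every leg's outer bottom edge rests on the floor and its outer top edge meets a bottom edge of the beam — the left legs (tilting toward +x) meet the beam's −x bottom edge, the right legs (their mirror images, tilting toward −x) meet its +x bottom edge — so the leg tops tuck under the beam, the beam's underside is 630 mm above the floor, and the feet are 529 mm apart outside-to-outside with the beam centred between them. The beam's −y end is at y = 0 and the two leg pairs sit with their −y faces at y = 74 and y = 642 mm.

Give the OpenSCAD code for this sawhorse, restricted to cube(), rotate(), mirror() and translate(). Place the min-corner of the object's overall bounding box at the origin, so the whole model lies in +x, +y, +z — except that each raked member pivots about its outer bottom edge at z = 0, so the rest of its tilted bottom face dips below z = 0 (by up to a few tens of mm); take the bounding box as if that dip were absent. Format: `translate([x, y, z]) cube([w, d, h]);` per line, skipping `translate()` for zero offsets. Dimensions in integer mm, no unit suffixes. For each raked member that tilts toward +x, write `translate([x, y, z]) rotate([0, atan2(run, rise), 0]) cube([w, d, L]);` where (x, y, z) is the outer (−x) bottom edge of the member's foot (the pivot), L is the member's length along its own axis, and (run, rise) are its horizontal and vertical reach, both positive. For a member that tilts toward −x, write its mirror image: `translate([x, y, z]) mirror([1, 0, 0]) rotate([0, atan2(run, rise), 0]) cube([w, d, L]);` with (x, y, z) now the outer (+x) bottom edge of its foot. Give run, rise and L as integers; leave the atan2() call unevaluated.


translate([216, 0, 630]) cube([97, 764, 80]);
translate([0, 74, 0]) rotate([0, atan2(216, 630), 0]) cube([45, 48, 666]);
translate([529, 74, 0]) mirror([1, 0, 0]) rotate([0, atan2(216, 630), 0]) cube([45, 48, 666]);
translate([0, 642, 0]) rotate([0, atan2(216, 630), 0]) cube([45, 48, 666]);
translate([529, 642, 0]) mirror([1, 0, 0]) rotate([0, atan2(216, 630), 0]) cube([45, 48, 666]);


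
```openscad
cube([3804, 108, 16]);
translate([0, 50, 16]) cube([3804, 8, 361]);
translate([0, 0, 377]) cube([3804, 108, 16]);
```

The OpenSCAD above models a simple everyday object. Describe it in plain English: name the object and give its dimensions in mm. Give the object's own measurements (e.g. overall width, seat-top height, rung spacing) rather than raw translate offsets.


An I-beam lying along x, 3804 mm long. Overall section height 393 mm. Two flanges 108 mm wide (y) and 16 mm thick, one on the floor and one at the top; a web 8 mm thick runs between them, centred on the flange width.


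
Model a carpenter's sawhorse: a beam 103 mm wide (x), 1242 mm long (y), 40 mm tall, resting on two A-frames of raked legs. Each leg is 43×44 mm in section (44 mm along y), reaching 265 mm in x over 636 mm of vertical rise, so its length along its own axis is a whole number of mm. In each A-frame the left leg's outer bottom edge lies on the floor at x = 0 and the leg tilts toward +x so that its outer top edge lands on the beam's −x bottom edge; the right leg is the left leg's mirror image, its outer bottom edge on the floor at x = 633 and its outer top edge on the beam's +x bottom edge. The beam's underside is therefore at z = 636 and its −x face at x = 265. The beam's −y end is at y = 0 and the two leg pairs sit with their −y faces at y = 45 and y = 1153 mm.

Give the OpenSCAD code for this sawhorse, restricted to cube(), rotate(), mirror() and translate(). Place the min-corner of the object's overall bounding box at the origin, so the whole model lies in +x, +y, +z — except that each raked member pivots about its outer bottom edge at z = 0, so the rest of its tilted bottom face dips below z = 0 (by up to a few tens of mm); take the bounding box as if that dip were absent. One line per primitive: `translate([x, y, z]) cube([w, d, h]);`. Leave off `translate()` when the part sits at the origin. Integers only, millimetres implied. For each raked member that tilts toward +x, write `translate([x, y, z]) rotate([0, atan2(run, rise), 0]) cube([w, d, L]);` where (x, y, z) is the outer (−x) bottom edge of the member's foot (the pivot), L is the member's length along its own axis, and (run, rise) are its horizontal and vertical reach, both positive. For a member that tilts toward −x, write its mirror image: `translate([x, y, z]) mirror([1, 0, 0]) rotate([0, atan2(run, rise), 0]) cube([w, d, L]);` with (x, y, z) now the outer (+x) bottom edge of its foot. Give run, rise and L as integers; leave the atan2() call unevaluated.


translate([265, 0, 636]) cube([103, 1242, 40]);
translate([0, 45, 0]) rotate([0, atan2(265, 636), 0]) cube([43, 44, 689]);
translate([633, 45, 0]) mirror([1, 0, 0]) rotate([0, atan2(265, 636), 0]) cube([43, 44, 689]);
translate([0, 1153, 0]) rotate([0, atan2(265, 636), 0]) cube([43, 44, 689]);
translate([633, 1153, 0]) mirror([1, 0, 0]) rotate([0, atan2(265, 636), 0]) cube([43, 44, 689]);


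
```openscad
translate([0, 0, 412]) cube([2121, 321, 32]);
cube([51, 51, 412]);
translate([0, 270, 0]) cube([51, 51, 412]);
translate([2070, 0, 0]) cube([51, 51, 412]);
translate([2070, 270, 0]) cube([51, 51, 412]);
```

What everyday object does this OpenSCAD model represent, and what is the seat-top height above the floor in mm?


A bench. The seat-top height is 444 mm.

A long slab on four corner posts — a bench. The slab sits at z = 412 with thickness 32, so the top is 412 + 32 = 444 mm.


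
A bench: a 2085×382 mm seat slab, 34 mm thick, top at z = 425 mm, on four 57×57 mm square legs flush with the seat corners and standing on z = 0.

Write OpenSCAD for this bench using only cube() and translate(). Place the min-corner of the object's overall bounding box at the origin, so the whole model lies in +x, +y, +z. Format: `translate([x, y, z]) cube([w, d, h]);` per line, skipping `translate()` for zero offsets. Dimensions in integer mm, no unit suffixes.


// leg_h = 425 − 34 = 391
translate([0, 0, 391]) cube([2085, 382, 34]);
cube([57, 57, 391]);
translate([0, 325, 0]) cube([57, 57, 391]);
translate([2028, 0, 0]) cube([57, 57, 391]);
translate([2028, 325, 0]) cube([57, 57, 391]);


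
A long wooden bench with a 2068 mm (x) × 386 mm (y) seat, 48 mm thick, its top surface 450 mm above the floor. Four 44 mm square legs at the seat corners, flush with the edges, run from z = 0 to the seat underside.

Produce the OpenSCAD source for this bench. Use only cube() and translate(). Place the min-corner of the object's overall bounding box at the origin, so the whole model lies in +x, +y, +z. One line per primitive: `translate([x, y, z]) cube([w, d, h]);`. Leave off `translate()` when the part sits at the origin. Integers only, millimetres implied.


translate([0, 0, 402]) cube([2068, 386, 48]);
cube([44, 44, 402]);
translate([0, 342, 0]) cube([44, 44, 402]);
translate([2024, 0, 0]) cube([44, 44, 402]);
translate([2024, 342, 0]) cube([44, 44, 402]);


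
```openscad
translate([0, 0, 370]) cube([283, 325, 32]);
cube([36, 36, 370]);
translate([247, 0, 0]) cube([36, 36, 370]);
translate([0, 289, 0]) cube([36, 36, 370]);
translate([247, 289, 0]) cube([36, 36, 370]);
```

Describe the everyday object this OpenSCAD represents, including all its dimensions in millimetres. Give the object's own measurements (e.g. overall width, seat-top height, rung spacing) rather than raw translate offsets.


A four-legged stool. The seat is a 283×325×32 mm slab whose top surface is at z = 402 mm; four square legs, each 36×36 mm in cross-section, run from the floor (z = 0) to the underside of the seat, each flush with a corner of the seat.


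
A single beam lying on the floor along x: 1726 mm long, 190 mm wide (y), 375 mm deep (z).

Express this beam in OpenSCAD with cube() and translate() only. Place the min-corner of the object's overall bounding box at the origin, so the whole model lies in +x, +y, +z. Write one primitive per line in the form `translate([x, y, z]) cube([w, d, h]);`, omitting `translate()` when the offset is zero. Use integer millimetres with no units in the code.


cube([1726, 190, 375]);


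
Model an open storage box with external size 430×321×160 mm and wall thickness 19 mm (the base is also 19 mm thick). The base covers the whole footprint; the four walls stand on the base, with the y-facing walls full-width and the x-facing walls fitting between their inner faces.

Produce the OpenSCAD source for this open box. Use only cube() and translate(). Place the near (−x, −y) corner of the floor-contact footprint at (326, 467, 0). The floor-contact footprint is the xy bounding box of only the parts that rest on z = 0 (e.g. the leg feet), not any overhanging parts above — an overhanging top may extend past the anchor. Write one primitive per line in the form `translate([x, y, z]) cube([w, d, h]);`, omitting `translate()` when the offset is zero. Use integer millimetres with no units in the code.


translate([326, 467, 0]) cube([430, 321, 19]);
translate([326, 467, 19]) cube([430, 19, 141]);
translate([326, 769, 19]) cube([430, 19, 141]);
translate([326, 486, 19]) cube([19, 283, 141]);
translate([737, 486, 19]) cube([19, 283, 141]);


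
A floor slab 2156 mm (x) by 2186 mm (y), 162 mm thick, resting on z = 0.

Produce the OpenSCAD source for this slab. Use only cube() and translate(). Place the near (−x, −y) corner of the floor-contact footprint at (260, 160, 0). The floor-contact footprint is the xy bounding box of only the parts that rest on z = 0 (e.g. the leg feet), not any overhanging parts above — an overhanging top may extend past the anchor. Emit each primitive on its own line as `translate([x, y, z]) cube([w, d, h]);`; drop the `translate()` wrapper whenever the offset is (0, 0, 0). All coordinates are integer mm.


translate([260, 160, 0]) cube([2156, 2186, 162]);


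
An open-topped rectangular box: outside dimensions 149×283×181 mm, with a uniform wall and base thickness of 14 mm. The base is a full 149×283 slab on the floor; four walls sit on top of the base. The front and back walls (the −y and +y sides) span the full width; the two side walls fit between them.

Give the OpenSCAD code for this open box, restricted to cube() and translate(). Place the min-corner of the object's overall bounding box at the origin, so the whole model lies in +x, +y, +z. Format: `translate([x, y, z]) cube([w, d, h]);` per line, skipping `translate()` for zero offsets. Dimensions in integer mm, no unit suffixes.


cube([149, 283, 14]);
translate([0, 0, 14]) cube([149, 14, 167]);
translate([0, 269, 14]) cube([149, 14, 167]);
translate([0, 14, 14]) cube([14, 255, 167]);
translate([135, 14, 14]) cube([14, 255, 167]);


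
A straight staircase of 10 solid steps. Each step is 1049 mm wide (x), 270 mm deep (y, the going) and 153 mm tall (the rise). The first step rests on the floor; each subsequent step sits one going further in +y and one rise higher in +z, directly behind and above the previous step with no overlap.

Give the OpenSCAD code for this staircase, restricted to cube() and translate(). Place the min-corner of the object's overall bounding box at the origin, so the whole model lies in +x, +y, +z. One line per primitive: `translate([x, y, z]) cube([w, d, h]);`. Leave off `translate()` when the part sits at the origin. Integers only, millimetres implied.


cube([1049, 270, 153]);
translate([0, 270, 153]) cube([1049, 270, 153]);
translate([0, 540, 306]) cube([1049, 270, 153]);
translate([0, 810, 459]) cube([1049, 270, 153]);
translate([0, 1080, 612]) cube([1049, 270, 153]);
translate([0, 1350, 765]) cube([1049, 270, 153]);
translate([0, 1620, 918]) cube([1049, 270, 153]);
translate([0, 1890, 1071]) cube([1049, 270, 153]);
translate([0, 2160, 1224]) cube([1049, 270, 153]);
translate([0, 2430, 1377]) cube([1049, 270, 153]);


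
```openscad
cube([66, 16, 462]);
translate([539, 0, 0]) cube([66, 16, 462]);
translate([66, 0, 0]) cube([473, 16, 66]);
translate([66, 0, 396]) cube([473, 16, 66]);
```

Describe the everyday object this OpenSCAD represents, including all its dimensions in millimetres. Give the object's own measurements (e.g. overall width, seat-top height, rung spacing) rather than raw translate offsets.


A rectangular picture frame lying in the x–z plane (depth along y). The opening is 473 mm wide (x) by 330 mm tall (z), surrounded by a border 66 mm wide on all four sides. The frame is 16 mm deep and is made of two full-height vertical stiles with two horizontal rails fitted between them.


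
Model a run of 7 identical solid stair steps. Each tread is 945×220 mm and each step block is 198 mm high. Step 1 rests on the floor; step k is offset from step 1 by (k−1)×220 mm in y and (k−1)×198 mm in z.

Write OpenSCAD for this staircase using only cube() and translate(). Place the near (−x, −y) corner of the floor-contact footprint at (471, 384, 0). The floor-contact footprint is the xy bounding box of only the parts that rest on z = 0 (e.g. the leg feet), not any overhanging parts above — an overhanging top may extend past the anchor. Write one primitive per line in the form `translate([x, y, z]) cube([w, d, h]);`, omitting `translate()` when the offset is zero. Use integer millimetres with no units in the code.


translate([471, 384, 0]) cube([945, 220, 198]);
translate([471, 604, 198]) cube([945, 220, 198]);
translate([471, 824, 396]) cube([945, 220, 198]);
translate([471, 1044, 594]) cube([945, 220, 198]);
translate([471, 1264, 792]) cube([945, 220, 198]);
translate([471, 1484, 990]) cube([945, 220, 198]);
translate([471, 1704, 1188]) cube([945, 220, 198]);


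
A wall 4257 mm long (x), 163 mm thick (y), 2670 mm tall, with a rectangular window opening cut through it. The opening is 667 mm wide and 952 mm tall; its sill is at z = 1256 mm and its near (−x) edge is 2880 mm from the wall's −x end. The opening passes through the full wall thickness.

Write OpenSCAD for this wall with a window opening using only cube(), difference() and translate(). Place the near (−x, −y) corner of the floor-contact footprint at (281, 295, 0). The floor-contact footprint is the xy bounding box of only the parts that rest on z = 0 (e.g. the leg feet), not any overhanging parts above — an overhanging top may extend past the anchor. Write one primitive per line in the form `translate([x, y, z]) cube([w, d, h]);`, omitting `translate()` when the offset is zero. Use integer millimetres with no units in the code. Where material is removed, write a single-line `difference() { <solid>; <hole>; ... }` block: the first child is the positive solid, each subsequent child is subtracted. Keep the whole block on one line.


difference() { translate([281, 295, 0]) cube([4257, 163, 2670]); translate([3161, 295, 1256]) cube([667, 163, 952]); }


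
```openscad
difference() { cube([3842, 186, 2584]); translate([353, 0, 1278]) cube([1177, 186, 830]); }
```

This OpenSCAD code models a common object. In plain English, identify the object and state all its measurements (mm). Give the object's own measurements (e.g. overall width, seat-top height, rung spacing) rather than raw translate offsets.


A wall 3842 mm long (x), 186 mm thick (y), 2584 mm tall, with a rectangular window opening cut through it. The opening is 1177 mm wide and 830 mm tall; its sill is at z = 1278 mm and its near (−x) edge is 353 mm from the wall's −x end. The opening passes through the full wall thickness.


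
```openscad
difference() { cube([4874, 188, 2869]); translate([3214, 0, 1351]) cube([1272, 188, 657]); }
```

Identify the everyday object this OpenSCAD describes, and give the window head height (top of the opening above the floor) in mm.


A wall with a window opening. The window head height is 2008 mm.

A wall with a rectangular opening subtracted — a window. Sill at z = 1351, opening 657 mm tall, so the head is at 1351 + 657 = 2008 mm.


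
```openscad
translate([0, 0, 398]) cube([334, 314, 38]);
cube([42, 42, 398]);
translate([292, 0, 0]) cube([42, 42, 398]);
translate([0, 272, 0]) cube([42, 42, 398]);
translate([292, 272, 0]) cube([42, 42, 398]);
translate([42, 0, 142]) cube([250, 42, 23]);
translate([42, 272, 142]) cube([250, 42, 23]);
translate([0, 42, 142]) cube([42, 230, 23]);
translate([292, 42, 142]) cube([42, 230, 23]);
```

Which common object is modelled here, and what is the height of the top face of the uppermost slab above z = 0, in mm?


A stool. The seat height is 436 mm.

A 334×314×38 slab at z = 398 on four corner posts — a stool. The seat top is 398 + 38 = 436 mm.


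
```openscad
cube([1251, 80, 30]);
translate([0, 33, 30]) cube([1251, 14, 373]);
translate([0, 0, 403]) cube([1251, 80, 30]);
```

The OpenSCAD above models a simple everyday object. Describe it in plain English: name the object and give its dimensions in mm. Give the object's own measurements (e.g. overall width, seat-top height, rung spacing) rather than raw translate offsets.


An I-beam lying along x, 1251 mm long. Overall section height 433 mm. Two flanges 80 mm wide (y) and 30 mm thick, one on the floor and one at the top; a web 14 mm thick runs between them, centred on the flange width.


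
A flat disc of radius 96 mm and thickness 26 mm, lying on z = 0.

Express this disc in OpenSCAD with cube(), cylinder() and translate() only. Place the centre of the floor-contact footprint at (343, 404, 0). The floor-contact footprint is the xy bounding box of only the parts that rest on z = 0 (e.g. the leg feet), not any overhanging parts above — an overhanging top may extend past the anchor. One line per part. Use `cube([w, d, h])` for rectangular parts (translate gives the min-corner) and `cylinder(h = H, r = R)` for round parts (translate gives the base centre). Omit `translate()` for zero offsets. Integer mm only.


translate([343, 404, 0]) cylinder(h = 26, r = 96);


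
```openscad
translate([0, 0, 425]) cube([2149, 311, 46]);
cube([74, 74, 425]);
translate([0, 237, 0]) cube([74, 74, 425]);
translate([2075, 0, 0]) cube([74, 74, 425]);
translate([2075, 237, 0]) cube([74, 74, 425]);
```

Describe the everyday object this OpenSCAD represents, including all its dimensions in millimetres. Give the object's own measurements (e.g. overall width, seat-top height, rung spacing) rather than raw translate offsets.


A bench: a 2149×311 mm seat slab, 46 mm thick, top at z = 471 mm, on four 74×74 mm square legs flush with the seat corners and standing on z = 0.


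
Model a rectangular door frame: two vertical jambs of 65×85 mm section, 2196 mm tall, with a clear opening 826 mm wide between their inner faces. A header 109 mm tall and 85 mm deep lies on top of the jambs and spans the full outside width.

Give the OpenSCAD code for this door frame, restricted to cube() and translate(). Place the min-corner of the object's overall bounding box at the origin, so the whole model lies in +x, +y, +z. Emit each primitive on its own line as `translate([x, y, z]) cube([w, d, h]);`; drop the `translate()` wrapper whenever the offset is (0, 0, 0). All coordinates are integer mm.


cube([65, 85, 2196]);
translate([891, 0, 0]) cube([65, 85, 2196]);
translate([0, 0, 2196]) cube([956, 85, 109]);


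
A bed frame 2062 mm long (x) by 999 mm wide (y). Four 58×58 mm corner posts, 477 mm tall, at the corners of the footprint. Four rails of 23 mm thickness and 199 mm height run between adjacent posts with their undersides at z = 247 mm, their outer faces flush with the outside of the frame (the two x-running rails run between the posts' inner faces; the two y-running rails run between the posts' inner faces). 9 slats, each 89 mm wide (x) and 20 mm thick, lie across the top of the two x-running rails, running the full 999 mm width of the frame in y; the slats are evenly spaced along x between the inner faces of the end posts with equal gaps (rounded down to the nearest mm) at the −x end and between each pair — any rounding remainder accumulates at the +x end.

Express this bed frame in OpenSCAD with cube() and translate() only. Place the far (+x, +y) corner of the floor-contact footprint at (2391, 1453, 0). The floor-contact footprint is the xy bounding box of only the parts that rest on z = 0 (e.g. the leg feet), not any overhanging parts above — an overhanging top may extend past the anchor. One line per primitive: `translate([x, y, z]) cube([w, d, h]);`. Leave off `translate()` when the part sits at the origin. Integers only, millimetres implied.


translate([329, 454, 0]) cube([58, 58, 477]);
translate([329, 1395, 0]) cube([58, 58, 477]);
translate([2333, 454, 0]) cube([58, 58, 477]);
translate([2333, 1395, 0]) cube([58, 58, 477]);
translate([387, 454, 247]) cube([1946, 23, 199]);
translate([387, 1430, 247]) cube([1946, 23, 199]);
translate([329, 512, 247]) cube([23, 883, 199]);
translate([2368, 512, 247]) cube([23, 883, 199]);
translate([501, 454, 446]) cube([89, 999, 20]);
translate([704, 454, 446]) cube([89, 999, 20]);
translate([907, 454, 446]) cube([89, 999, 20]);
translate([1110, 454, 446]) cube([89, 999, 20]);
translate([1313, 454, 446]) cube([89, 999, 20]);
translate([1516, 454, 446]) cube([89, 999, 20]);
translate([1719, 454, 446]) cube([89, 999, 20]);
translate([1922, 454, 446]) cube([89, 999, 20]);
translate([2125, 454, 446]) cube([89, 999, 20]);


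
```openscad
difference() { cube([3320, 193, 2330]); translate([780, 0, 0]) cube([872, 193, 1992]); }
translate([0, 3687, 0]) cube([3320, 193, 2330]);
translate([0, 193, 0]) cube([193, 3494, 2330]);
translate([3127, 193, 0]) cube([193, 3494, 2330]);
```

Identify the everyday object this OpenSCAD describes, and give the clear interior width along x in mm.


A single room. The interior width is 2934 mm.

Four walls enclosing a rectangle with a door in the front wall — a room. Outside width 3320 minus two 193 mm walls gives 2934 mm.


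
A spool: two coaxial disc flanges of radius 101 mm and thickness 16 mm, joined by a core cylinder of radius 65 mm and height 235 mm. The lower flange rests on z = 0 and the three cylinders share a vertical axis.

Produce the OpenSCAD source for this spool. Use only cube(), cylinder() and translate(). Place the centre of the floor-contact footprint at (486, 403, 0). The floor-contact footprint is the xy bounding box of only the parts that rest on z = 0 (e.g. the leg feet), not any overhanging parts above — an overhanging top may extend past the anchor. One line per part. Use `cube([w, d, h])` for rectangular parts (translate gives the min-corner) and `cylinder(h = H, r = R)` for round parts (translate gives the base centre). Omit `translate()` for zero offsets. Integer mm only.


translate([486, 403, 0]) cylinder(h = 16, r = 101);
translate([486, 403, 16]) cylinder(h = 235, r = 65);
translate([486, 403, 251]) cylinder(h = 16, r = 101);


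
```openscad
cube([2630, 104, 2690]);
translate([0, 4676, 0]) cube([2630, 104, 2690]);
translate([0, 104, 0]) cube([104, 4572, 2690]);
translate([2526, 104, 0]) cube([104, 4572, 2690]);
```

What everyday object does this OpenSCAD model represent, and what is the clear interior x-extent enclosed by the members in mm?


A house (or room) frame. The interior width is 2422 mm.

Four 2690 mm walls enclosing a rectangle with no floor or roof — a room or house frame. Outside width is 2630 mm and wall thickness is 104 mm, so the interior width is 2630 − 2 × 104 = 2422 mm.


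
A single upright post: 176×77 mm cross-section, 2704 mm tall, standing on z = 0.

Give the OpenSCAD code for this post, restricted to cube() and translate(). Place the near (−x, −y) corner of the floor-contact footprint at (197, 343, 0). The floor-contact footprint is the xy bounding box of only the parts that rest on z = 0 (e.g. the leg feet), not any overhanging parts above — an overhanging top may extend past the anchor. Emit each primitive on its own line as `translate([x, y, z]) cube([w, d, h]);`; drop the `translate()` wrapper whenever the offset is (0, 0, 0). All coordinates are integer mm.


translate([197, 343, 0]) cube([176, 77, 2704]);


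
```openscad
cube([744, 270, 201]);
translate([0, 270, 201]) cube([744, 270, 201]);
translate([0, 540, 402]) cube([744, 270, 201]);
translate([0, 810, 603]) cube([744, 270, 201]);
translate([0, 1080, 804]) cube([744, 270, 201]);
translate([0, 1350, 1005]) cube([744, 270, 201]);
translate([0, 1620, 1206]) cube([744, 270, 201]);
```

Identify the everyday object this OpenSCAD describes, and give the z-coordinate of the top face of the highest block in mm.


A staircase. The total rise is 1407 mm.

7 identical blocks, each offset up and back from the previous — a staircase. Each step is 201 mm tall and there are 7 of them, so the total rise is 7 × 201 = 1407 mm.
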